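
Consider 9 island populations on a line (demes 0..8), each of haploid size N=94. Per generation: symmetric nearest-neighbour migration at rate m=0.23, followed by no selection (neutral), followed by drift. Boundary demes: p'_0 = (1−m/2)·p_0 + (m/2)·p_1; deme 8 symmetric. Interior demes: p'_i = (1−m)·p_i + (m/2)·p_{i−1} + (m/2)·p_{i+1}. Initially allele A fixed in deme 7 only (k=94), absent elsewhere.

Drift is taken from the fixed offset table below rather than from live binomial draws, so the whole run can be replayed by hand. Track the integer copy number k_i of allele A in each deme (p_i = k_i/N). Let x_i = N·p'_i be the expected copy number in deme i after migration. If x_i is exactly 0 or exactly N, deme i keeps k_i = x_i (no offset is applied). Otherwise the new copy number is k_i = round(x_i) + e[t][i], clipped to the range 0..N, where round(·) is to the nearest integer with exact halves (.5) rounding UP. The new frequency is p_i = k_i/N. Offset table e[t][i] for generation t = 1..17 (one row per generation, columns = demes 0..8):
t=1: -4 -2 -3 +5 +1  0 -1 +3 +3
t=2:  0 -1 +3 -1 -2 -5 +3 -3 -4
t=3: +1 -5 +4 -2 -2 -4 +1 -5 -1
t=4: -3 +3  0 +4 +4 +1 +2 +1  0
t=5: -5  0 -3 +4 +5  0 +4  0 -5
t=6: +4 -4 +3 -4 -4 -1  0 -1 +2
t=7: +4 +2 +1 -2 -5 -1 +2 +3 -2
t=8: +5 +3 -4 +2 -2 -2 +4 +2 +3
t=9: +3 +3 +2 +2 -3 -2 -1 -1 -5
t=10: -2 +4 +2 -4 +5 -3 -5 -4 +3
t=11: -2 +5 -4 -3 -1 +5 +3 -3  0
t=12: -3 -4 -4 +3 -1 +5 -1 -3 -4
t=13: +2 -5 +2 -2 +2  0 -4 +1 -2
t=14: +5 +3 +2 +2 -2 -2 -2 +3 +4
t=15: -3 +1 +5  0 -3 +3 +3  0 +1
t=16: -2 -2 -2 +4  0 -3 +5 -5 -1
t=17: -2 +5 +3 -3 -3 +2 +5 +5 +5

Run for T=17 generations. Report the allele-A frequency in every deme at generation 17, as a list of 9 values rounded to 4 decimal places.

[0.0000, 0.0745, 0.0957, 0.0426, 0.0213, 0.1489, 0.2872, 0.2553, 0.3085]

t=0: k=[0 0 0 0 0 0 0 94 0]
t=1: x=[0.0000 0.0000 0.0000 0.0000 0.0000 0.0000 10.8100 72.3800 10.8100] k=[0 0 0 0 0 0 10 75 14]
t=2: x=[0.0000 0.0000 0.0000 0.0000 0.0000 1.1500 16.3250 60.5100 21.0150] k=[0 0 0 0 0 0 19 58 17]
t=3: x=[0.0000 0.0000 0.0000 0.0000 0.0000 2.1850 21.3000 48.8000 21.7150] k=[0 0 0 0 0 0 22 44 21]
t=4: x=[0.0000 0.0000 0.0000 0.0000 0.0000 2.5300 22.0000 38.8250 23.6450] k=[0 0 0 0 0 4 24 40 24]
t=5: x=[0.0000 0.0000 0.0000 0.0000 0.4600 5.8400 23.5400 36.3200 25.8400] k=[0 0 0 0 5 6 28 36 21]
t=6: x=[0.0000 0.0000 0.0000 0.5750 4.5400 8.4150 26.3900 33.3550 22.7250] k=[0 0 0 0 1 7 26 32 25]
t=7: x=[0.0000 0.0000 0.0000 0.1150 1.5750 8.4950 24.5050 30.5050 25.8050] k=[0 0 0 0 0 7 27 34 24]
t=8: x=[0.0000 0.0000 0.0000 0.0000 0.8050 8.4950 25.5050 32.0450 25.1500] k=[0 0 0 0 0 6 30 34 28]
t=9: x=[0.0000 0.0000 0.0000 0.0000 0.6900 8.0700 27.7000 32.8500 28.6900] k=[0 0 0 0 0 6 27 32 24]
t=10: x=[0.0000 0.0000 0.0000 0.0000 0.6900 7.7250 25.1600 30.5050 24.9200] k=[0 0 0 0 6 5 20 27 28]
t=11: x=[0.0000 0.0000 0.0000 0.6900 5.1950 6.8400 19.0800 26.3100 27.8850] k=[0 0 0 0 4 12 22 23 28]
t=12: x=[0.0000 0.0000 0.0000 0.4600 4.4600 12.2300 20.9650 23.4600 27.4250] k=[0 0 0 3 3 17 20 20 23]
t=13: x=[0.0000 0.0000 0.3450 2.6550 4.6100 15.7350 19.6550 20.3450 22.6550] k=[0 0 2 1 7 16 16 21 21]
t=14: x=[0.0000 0.2300 1.6550 1.8050 7.3450 14.9650 16.5750 20.4250 21.0000] k=[0 3 4 4 5 13 15 23 25]
t=15: x=[0.3450 2.7700 3.8850 4.1150 5.8050 12.3100 15.6900 22.3100 24.7700] k=[0 4 9 4 3 15 19 22 26]
t=16: x=[0.4600 4.1150 7.8500 4.4600 4.4950 14.0800 18.8850 22.1150 25.5400] k=[0 2 6 8 4 11 24 17 25]
t=17: x=[0.2300 2.2300 5.7700 7.3100 5.2650 11.6900 21.7000 18.7250 24.0800] k=[0 7 9 4 2 14 27 24 29]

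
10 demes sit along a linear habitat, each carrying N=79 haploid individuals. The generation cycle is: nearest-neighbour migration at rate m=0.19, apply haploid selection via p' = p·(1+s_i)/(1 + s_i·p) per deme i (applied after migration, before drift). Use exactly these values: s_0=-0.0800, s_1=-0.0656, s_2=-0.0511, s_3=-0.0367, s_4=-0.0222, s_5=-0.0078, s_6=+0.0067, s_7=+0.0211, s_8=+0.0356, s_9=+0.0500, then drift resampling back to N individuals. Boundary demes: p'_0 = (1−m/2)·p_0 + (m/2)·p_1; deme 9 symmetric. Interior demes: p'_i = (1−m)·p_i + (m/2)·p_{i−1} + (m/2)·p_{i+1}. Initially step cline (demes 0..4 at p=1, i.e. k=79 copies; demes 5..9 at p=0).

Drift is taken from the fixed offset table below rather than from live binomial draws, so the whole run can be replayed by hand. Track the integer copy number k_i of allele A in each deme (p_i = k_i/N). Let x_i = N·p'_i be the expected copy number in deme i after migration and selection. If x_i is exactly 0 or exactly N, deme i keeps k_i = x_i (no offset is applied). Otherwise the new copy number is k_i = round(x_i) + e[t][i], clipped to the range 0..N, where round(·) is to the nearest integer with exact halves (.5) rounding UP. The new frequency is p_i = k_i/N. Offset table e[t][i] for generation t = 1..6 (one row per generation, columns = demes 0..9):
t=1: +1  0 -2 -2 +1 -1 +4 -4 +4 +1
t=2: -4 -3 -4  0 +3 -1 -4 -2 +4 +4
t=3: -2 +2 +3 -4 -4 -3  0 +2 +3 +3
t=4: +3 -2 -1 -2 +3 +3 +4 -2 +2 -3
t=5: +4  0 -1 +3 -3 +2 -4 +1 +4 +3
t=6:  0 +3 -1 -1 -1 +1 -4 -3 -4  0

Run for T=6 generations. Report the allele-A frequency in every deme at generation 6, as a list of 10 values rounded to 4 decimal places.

[1.0000, 1.0000, 0.9367, 0.8734, 0.6456, 0.3165, 0.0127, 0.0000, 0.0000, 0.0000]

t=0: k=[79 79 79 79 79 0 0 0 0 0]
t=1: x=[79.0000 79.0000 79.0000 79.0000 71.3411 7.4520 0.0000 0.0000 0.0000 0.0000] k=[79 79 79 79 72 6 0 0 0 0]
t=2: x=[79.0000 79.0000 79.0000 78.3099 66.1553 11.6222 0.5738 0.0000 0.0000 0.0000] k=[79 79 79 78 69 11 0 0 0 0]
t=3: x=[79.0000 79.0000 78.8999 77.1745 64.0751 15.3678 1.0519 0.0000 0.0000 0.0000] k=[79 79 79 73 60 12 1 0 0 0]
t=4: x=[79.0000 79.0000 78.3995 72.1032 56.3137 15.4176 1.9627 0.0970 0.0000 0.0000] k=[79 79 77 70 59 18 6 0 0 0]
t=5: x=[79.0000 78.7967 76.3961 69.3065 55.7837 20.6354 6.6103 0.5819 0.0000 0.0000] k=[79 79 75 72 53 23 3 2 0 0]
t=6: x=[79.0000 78.5935 74.8956 70.1916 51.5543 23.8195 4.8352 1.9442 0.1967 0.0000] k=[79 79 74 69 51 25 1 0 0 0]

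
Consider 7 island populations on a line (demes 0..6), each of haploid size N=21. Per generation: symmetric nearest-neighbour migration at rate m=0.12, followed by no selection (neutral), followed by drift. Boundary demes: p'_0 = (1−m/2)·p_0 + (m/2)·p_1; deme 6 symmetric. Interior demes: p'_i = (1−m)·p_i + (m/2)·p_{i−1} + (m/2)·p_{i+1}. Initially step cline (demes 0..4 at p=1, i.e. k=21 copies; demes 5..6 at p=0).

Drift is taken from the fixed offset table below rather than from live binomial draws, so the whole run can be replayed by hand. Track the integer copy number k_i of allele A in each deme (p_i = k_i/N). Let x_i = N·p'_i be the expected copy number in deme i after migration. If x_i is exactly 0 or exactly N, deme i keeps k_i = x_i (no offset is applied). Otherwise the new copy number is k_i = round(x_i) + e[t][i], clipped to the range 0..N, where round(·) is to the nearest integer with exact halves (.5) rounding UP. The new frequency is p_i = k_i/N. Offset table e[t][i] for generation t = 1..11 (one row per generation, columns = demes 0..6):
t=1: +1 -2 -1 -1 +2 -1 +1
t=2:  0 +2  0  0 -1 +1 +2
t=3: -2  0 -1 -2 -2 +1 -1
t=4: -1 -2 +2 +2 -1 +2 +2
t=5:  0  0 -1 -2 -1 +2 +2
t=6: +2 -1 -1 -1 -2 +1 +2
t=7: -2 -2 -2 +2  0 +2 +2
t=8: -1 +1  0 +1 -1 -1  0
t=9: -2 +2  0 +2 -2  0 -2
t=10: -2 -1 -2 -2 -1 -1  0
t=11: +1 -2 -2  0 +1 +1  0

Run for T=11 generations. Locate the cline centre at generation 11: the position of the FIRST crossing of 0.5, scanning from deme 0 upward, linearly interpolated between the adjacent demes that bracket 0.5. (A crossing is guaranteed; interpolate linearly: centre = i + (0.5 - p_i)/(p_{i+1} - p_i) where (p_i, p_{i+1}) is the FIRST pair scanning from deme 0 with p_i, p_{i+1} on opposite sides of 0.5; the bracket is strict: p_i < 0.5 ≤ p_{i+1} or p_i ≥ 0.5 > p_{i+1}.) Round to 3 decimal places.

4.500

t=0: k=[21 21 21 21 21 0 0]
t=1: x=[21.0000 21.0000 21.0000 21.0000 19.7400 1.2600 0.0000] k=[21 21 21 21 21 0 0]
t=2: x=[21.0000 21.0000 21.0000 21.0000 19.7400 1.2600 0.0000] k=[21 21 21 21 19 2 0]
t=3: x=[21.0000 21.0000 21.0000 20.8800 18.1000 2.9000 0.1200] k=[21 21 21 19 16 4 0]
t=4: x=[21.0000 21.0000 20.8800 18.9400 15.4600 4.4800 0.2400] k=[21 21 21 21 14 6 2]
t=5: x=[21.0000 21.0000 21.0000 20.5800 13.9400 6.2400 2.2400] k=[21 21 21 19 13 8 4]
t=6: x=[21.0000 21.0000 20.8800 18.7600 13.0600 8.0600 4.2400] k=[21 21 20 18 11 9 6]
t=7: x=[21.0000 20.9400 19.9400 17.7000 11.3000 8.9400 6.1800] k=[21 19 18 20 11 11 8]
t=8: x=[20.8800 19.0600 18.1800 19.3400 11.5400 10.8200 8.1800] k=[20 20 18 20 11 10 8]
t=9: x=[20.0000 19.8800 18.2400 19.3400 11.4800 9.9400 8.1200] k=[18 21 18 21 9 10 6]
t=10: x=[18.1800 20.6400 18.3600 20.1000 9.7800 9.7000 6.2400] k=[16 20 16 18 9 9 6]
t=11: x=[16.2400 19.5200 16.3600 17.3400 9.5400 8.8200 6.1800] k=[17 18 14 17 11 10 6]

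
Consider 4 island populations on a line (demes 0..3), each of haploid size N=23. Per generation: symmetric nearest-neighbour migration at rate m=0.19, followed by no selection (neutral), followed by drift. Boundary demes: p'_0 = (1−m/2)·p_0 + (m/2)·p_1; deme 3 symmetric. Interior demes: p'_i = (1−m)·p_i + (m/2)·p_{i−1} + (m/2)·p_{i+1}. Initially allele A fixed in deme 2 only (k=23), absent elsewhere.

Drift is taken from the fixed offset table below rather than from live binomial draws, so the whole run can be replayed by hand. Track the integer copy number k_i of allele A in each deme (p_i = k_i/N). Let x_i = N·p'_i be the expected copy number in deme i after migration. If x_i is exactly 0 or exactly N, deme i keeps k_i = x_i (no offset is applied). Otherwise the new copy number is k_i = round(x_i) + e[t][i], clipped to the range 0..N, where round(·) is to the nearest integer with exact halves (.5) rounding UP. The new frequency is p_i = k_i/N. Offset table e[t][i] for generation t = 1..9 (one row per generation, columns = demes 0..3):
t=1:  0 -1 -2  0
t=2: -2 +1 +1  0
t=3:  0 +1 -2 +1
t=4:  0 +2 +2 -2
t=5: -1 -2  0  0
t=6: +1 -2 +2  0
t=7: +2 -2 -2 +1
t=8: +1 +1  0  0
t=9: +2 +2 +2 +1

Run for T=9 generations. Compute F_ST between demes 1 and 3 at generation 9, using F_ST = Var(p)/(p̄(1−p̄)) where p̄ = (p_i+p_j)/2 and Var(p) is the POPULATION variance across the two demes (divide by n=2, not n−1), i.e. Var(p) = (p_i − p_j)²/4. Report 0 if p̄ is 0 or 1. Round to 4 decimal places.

t=0: k=[0 0 23 0]
t=1: x=[0.0000 2.1850 18.6300 2.1850] k=[0 1 17 2]
t=2: x=[0.0950 2.4250 14.0550 3.4250] k=[0 3 15 3]
t=3: x=[0.2850 3.8550 12.7200 4.1400] k=[0 5 11 5]
t=4: x=[0.4750 5.0950 9.8600 5.5700] k=[0 7 12 4]
t=5: x=[0.6650 6.8100 10.7650 4.7600] k=[0 5 11 5]
t=6: x=[0.4750 5.0950 9.8600 5.5700] k=[1 3 12 6]
t=7: x=[1.1900 3.6650 10.5750 6.5700] k=[3 2 9 8]
t=8: x=[2.9050 2.7600 8.2400 8.0950] k=[4 4 8 8]
t=9: x=[4.0000 4.3800 7.6200 8.0000] k=[6 6 10 9]

0.0194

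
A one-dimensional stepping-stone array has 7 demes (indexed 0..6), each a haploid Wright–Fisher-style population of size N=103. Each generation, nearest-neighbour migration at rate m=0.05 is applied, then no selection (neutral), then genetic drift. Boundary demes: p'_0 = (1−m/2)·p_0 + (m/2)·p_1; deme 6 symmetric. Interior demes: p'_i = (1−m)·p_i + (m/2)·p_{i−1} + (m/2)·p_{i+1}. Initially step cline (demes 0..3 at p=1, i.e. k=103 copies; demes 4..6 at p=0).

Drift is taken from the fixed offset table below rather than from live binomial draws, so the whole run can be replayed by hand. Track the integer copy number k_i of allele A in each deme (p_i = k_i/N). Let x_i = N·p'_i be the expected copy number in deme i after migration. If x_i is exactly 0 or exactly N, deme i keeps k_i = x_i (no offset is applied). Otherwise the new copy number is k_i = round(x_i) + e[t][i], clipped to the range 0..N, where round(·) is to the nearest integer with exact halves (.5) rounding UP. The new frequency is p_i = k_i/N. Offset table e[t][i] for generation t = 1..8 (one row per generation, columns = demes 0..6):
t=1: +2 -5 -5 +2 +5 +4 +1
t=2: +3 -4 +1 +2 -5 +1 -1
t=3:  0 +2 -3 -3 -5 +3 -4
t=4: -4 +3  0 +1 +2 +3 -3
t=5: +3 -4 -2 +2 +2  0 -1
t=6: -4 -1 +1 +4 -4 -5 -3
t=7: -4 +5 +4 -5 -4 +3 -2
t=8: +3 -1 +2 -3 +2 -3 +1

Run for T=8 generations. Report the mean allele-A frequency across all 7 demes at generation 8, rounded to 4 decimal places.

t=0: k=[103 103 103 103 0 0 0]
t=1: x=[103.0000 103.0000 103.0000 100.4250 2.5750 0.0000 0.0000] k=[103 103 103 102 8 0 0]
t=2: x=[103.0000 103.0000 102.9750 99.6750 10.1500 0.2000 0.0000] k=[103 103 103 102 5 1 0]
t=3: x=[103.0000 103.0000 102.9750 99.6000 7.3250 1.0750 0.0250] k=[103 103 100 97 2 4 0]
t=4: x=[103.0000 102.9250 100.0000 94.7000 4.4250 3.8500 0.1000] k=[103 103 100 96 6 7 0]
t=5: x=[103.0000 102.9250 99.9750 93.8500 8.2750 6.8000 0.1750] k=[103 99 98 96 10 7 0]
t=6: x=[102.9000 99.0750 97.9750 93.9000 12.0750 6.9000 0.1750] k=[99 98 99 98 8 2 0]
t=7: x=[98.9750 98.0500 98.9500 95.7750 10.1000 2.1000 0.0500] k=[95 103 103 91 6 5 0]
t=8: x=[95.2000 102.8000 102.7000 89.1750 8.1000 4.9000 0.1250] k=[98 102 103 86 10 2 1]

0.5576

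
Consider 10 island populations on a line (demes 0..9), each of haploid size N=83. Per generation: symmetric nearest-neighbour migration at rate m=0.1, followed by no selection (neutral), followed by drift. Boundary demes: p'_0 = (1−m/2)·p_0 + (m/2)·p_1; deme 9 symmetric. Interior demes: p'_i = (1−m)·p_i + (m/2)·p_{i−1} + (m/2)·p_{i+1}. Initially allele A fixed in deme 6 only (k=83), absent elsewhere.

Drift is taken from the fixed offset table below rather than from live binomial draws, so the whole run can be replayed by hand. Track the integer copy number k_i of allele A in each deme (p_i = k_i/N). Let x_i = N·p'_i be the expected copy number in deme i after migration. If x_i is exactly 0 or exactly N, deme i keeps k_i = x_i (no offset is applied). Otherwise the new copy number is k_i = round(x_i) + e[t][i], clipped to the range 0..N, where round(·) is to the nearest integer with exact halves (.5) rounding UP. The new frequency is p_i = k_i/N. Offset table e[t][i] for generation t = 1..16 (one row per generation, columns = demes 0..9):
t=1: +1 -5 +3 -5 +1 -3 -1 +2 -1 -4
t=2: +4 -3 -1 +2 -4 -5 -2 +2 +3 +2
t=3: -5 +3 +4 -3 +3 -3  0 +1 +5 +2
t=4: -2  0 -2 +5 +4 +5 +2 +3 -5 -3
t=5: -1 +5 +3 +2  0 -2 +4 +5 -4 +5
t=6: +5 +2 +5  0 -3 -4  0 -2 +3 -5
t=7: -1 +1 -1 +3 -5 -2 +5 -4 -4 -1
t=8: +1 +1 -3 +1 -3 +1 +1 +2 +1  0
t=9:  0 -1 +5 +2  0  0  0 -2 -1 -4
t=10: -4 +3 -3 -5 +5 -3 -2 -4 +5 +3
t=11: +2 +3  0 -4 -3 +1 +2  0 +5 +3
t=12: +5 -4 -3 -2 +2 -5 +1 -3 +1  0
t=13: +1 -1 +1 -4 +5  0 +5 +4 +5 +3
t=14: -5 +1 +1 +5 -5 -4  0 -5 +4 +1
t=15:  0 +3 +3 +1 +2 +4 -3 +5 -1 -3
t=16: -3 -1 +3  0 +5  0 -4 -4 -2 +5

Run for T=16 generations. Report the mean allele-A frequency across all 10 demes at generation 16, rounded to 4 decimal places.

t=0: k=[0 0 0 0 0 0 83 0 0 0]
t=1: x=[0.0000 0.0000 0.0000 0.0000 0.0000 4.1500 74.7000 4.1500 0.0000 0.0000] k=[0 0 0 0 0 1 74 6 0 0]
t=2: x=[0.0000 0.0000 0.0000 0.0000 0.0500 4.6000 66.9500 9.1000 0.3000 0.0000] k=[0 0 0 0 0 0 65 11 3 0]
t=3: x=[0.0000 0.0000 0.0000 0.0000 0.0000 3.2500 59.0500 13.3000 3.2500 0.1500] k=[0 0 0 0 0 0 59 14 8 2]
t=4: x=[0.0000 0.0000 0.0000 0.0000 0.0000 2.9500 53.8000 15.9500 8.0000 2.3000] k=[0 0 0 0 0 8 56 19 3 0]
t=5: x=[0.0000 0.0000 0.0000 0.0000 0.4000 10.0000 51.7500 20.0500 3.6500 0.1500] k=[0 0 0 0 0 8 56 25 0 5]
t=6: x=[0.0000 0.0000 0.0000 0.0000 0.4000 10.0000 52.0500 25.3000 1.5000 4.7500] k=[0 0 0 0 0 6 52 23 5 0]
t=7: x=[0.0000 0.0000 0.0000 0.0000 0.3000 8.0000 48.2500 23.5500 5.6500 0.2500] k=[0 0 0 0 0 6 53 20 2 0]
t=8: x=[0.0000 0.0000 0.0000 0.0000 0.3000 8.0500 49.0000 20.7500 2.8000 0.1000] k=[0 0 0 0 0 9 50 23 4 0]
t=9: x=[0.0000 0.0000 0.0000 0.0000 0.4500 10.6000 46.6000 23.4000 4.7500 0.2000] k=[0 0 0 0 0 11 47 21 4 0]
t=10: x=[0.0000 0.0000 0.0000 0.0000 0.5500 12.2500 43.9000 21.4500 4.6500 0.2000] k=[0 0 0 0 6 9 42 17 10 3]
t=11: x=[0.0000 0.0000 0.0000 0.3000 5.8500 10.5000 39.1000 17.9000 10.0000 3.3500] k=[0 0 0 0 3 12 41 18 15 6]
t=12: x=[0.0000 0.0000 0.0000 0.1500 3.3000 13.0000 38.4000 19.0000 14.7000 6.4500] k=[0 0 0 0 5 8 39 16 16 6]
t=13: x=[0.0000 0.0000 0.0000 0.2500 4.9000 9.4000 36.3000 17.1500 15.5000 6.5000] k=[0 0 0 0 10 9 41 21 21 10]
t=14: x=[0.0000 0.0000 0.0000 0.5000 9.4500 10.6500 38.4000 22.0000 20.4500 10.5500] k=[0 0 0 6 4 7 38 17 24 12]
t=15: x=[0.0000 0.0000 0.3000 5.6000 4.2500 8.4000 35.4000 18.4000 23.0500 12.6000] k=[0 0 3 7 6 12 32 23 22 10]
t=16: x=[0.0000 0.1500 3.0500 6.7500 6.3500 12.7000 30.5500 23.4000 21.4500 10.6000] k=[0 0 6 7 11 13 27 19 19 16]

0.1422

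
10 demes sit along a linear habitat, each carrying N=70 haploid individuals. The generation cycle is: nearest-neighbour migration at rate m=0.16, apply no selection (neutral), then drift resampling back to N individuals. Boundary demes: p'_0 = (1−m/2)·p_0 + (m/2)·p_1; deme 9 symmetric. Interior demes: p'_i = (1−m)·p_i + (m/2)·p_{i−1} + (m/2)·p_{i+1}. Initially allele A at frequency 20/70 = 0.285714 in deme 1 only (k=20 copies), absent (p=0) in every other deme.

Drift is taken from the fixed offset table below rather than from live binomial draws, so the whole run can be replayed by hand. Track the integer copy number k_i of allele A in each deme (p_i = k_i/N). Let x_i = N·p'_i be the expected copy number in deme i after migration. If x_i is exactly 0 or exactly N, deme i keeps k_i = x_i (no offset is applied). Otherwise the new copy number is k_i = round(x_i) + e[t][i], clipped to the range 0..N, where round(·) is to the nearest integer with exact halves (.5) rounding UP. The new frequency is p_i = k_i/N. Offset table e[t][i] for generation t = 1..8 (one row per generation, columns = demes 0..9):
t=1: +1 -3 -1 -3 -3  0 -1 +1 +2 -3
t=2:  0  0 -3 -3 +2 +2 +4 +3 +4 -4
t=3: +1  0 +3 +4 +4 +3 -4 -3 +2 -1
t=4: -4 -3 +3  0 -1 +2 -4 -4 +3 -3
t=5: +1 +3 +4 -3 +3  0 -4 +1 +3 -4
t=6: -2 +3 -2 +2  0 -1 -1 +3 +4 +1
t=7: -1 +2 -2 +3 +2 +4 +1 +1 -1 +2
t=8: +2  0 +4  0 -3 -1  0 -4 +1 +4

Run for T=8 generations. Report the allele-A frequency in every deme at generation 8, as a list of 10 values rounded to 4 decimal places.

[0.0571, 0.1571, 0.1429, 0.0857, 0.0000, 0.0000, 0.0000, 0.0000, 0.0000, 0.0000]

t=0: k=[0 20 0 0 0 0 0 0 0 0]
t=1: x=[1.6000 16.8000 1.6000 0.0000 0.0000 0.0000 0.0000 0.0000 0.0000 0.0000] k=[3 14 1 0 0 0 0 0 0 0]
t=2: x=[3.8800 12.0800 1.9600 0.0800 0.0000 0.0000 0.0000 0.0000 0.0000 0.0000] k=[4 12 0 0 0 0 0 0 0 0]
t=3: x=[4.6400 10.4000 0.9600 0.0000 0.0000 0.0000 0.0000 0.0000 0.0000 0.0000] k=[6 10 4 0 0 0 0 0 0 0]
t=4: x=[6.3200 9.2000 4.1600 0.3200 0.0000 0.0000 0.0000 0.0000 0.0000 0.0000] k=[2 6 7 0 0 0 0 0 0 0]
t=5: x=[2.3200 5.7600 6.3600 0.5600 0.0000 0.0000 0.0000 0.0000 0.0000 0.0000] k=[3 9 10 0 0 0 0 0 0 0]
t=6: x=[3.4800 8.6000 9.1200 0.8000 0.0000 0.0000 0.0000 0.0000 0.0000 0.0000] k=[1 12 7 3 0 0 0 0 0 0]
t=7: x=[1.8800 10.7200 7.0800 3.0800 0.2400 0.0000 0.0000 0.0000 0.0000 0.0000] k=[1 13 5 6 2 0 0 0 0 0]
t=8: x=[1.9600 11.4000 5.7200 5.6000 2.1600 0.1600 0.0000 0.0000 0.0000 0.0000] k=[4 11 10 6 0 0 0 0 0 0]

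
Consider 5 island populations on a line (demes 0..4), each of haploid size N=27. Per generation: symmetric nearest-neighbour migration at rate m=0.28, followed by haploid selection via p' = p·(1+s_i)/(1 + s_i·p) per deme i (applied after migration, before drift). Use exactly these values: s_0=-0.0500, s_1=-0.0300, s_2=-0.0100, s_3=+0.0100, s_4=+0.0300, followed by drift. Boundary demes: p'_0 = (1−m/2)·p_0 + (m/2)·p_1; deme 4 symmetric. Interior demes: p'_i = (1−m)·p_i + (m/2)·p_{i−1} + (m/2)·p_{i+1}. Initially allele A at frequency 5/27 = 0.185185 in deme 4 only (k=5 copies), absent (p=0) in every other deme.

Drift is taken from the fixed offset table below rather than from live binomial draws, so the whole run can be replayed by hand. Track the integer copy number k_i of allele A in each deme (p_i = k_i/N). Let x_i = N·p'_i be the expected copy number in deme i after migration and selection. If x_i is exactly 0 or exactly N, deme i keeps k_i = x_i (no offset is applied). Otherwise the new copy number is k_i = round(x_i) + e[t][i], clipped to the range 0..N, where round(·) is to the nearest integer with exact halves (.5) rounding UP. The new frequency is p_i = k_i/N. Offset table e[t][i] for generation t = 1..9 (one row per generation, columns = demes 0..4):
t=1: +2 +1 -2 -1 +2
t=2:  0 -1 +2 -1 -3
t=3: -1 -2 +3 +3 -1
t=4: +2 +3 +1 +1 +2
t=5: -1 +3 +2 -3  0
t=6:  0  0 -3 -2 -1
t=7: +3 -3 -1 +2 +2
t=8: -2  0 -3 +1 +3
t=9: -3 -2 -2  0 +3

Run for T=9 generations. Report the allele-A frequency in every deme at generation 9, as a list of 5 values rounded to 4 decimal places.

t=0: k=[0 0 0 0 5]
t=1: x=[0.0000 0.0000 0.0000 0.7068 4.4079] k=[0 0 0 0 6]
t=2: x=[0.0000 0.0000 0.0000 0.8481 5.2845] k=[0 0 0 0 2]
t=3: x=[0.0000 0.0000 0.0000 0.2828 1.7682] k=[0 0 0 3 1]
t=4: x=[0.0000 0.0000 0.4159 2.3210 1.3165] k=[0 0 1 3 3]
t=5: x=[0.0000 0.1358 1.1291 2.7444 3.0797] k=[0 3 3 0 3]
t=6: x=[0.3993 2.5098 2.5566 0.8481 2.6498] k=[0 3 0 0 2]
t=7: x=[0.3993 2.1002 0.4159 0.2828 1.7682] k=[3 0 0 2 4]
t=8: x=[2.4628 0.4076 0.2772 2.0185 3.8158] k=[0 0 0 3 7]
t=9: x=[0.0000 0.0000 0.4159 3.1677 6.5861] k=[0 0 0 3 10]

[0.0000, 0.0000, 0.0000, 0.1111, 0.3704]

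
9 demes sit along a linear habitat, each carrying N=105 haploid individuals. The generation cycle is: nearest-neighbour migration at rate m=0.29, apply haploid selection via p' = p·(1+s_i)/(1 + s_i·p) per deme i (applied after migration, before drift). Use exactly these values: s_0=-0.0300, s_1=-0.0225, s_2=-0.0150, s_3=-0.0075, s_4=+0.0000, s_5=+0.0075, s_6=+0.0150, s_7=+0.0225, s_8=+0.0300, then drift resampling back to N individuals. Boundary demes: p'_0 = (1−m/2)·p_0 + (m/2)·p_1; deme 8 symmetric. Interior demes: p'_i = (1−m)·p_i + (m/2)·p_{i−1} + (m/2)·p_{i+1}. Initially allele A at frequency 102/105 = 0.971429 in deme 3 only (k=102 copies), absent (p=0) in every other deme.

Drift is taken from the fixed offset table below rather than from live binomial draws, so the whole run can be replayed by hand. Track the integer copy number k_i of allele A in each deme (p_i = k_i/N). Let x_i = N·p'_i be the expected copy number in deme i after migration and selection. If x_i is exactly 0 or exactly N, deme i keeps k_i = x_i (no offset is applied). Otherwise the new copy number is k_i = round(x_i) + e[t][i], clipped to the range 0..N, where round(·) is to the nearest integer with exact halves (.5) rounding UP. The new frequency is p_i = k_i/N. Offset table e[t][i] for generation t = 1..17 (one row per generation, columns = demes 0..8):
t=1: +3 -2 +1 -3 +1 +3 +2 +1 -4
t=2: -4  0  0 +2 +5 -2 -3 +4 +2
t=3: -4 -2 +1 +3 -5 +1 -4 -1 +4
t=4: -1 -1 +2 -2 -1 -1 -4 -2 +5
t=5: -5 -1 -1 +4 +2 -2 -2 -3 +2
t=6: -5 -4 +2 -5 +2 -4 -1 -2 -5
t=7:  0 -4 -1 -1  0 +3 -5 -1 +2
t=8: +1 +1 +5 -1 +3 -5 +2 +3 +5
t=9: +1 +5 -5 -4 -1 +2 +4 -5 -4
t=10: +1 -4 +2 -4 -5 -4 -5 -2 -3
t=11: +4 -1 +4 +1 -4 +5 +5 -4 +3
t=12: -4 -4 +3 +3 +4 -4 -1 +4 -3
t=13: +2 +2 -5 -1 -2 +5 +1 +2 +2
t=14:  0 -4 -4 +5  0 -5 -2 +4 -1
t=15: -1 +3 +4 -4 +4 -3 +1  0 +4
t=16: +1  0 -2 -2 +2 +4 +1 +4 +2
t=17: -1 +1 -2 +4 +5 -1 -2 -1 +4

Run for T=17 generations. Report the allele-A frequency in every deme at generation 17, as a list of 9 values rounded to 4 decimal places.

[0.0476, 0.0857, 0.0762, 0.1524, 0.1905, 0.1048, 0.0762, 0.1048, 0.1429]

t=0: k=[0 0 0 102 0 0 0 0 0]
t=1: x=[0.0000 0.0000 14.5990 72.2506 14.7900 0.0000 0.0000 0.0000 0.0000] k=[0 0 16 69 16 0 0 0 0]
t=2: x=[0.0000 2.2689 21.1090 53.4325 21.3650 2.3370 0.0000 0.0000 0.0000] k=[0 2 21 55 26 0 0 0 0]
t=3: x=[0.2813 4.3687 22.9032 45.6706 26.4350 3.7973 0.0000 0.0000 0.0000] k=[0 2 24 49 21 5 0 0 0]
t=4: x=[0.2813 4.7948 24.1528 41.1265 22.7400 6.6413 0.7358 0.0000 0.0000] k=[0 4 26 39 22 6 0 0 0]
t=5: x=[0.5627 6.4704 24.4107 34.4755 22.1450 7.5019 0.8829 0.0000 0.0000] k=[0 5 23 38 24 6 0 0 0]
t=6: x=[0.7034 6.7400 22.2984 33.6227 23.4200 7.7937 0.8829 0.0000 0.0000] k=[0 3 24 29 25 4 0 0 0]
t=7: x=[0.4220 5.4904 21.4211 27.5418 22.5350 6.5105 0.5887 0.0000 0.0000] k=[0 1 20 27 23 10 0 0 0]
t=8: x=[0.1407 3.5315 18.0331 25.2603 21.6950 10.5054 1.4714 0.0000 0.0000] k=[1 5 23 24 25 6 3 0 0]
t=9: x=[1.5333 6.8822 20.2865 23.8609 22.1000 8.3774 3.0437 0.4447 0.0000] k=[3 12 15 20 21 10 7 0 0]
t=10: x=[4.1810 10.9056 15.0936 19.3011 19.2600 11.2347 6.5103 1.0376 0.0000] k=[5 7 17 15 14 7 2 0 0]
t=11: x=[5.1391 7.9904 15.0639 15.0477 13.1300 7.3409 2.4707 0.2965 0.0000] k=[9 7 19 16 9 12 7 0 0]
t=12: x=[8.4698 8.8439 16.6126 15.3212 10.4500 10.9129 6.8041 1.0376 0.0000] k=[4 5 20 18 14 7 6 5 0]
t=13: x=[4.0254 6.8822 17.3153 17.5994 13.5650 7.9246 6.0848 4.5152 0.7466] k=[6 9 12 17 12 13 7 7 3]
t=14: x=[6.2534 8.8145 12.1269 15.4505 12.8700 12.0646 7.9791 6.5554 3.6836] k=[6 5 8 20 13 7 6 11 3]
t=15: x=[5.6889 5.4610 9.1776 17.1368 13.1450 7.7786 6.9662 9.3019 4.2797] k=[5 8 13 13 17 5 8 9 8]
t=16: x=[5.2801 8.1179 12.1121 13.4912 14.6800 7.2251 7.8170 8.8894 8.3699] k=[6 8 10 11 17 11 9 13 10]
t=17: x=[6.1123 7.8334 9.7209 11.6468 15.2600 11.6572 10.0039 12.2233 10.7161] k=[5 9 8 16 20 11 8 11 15]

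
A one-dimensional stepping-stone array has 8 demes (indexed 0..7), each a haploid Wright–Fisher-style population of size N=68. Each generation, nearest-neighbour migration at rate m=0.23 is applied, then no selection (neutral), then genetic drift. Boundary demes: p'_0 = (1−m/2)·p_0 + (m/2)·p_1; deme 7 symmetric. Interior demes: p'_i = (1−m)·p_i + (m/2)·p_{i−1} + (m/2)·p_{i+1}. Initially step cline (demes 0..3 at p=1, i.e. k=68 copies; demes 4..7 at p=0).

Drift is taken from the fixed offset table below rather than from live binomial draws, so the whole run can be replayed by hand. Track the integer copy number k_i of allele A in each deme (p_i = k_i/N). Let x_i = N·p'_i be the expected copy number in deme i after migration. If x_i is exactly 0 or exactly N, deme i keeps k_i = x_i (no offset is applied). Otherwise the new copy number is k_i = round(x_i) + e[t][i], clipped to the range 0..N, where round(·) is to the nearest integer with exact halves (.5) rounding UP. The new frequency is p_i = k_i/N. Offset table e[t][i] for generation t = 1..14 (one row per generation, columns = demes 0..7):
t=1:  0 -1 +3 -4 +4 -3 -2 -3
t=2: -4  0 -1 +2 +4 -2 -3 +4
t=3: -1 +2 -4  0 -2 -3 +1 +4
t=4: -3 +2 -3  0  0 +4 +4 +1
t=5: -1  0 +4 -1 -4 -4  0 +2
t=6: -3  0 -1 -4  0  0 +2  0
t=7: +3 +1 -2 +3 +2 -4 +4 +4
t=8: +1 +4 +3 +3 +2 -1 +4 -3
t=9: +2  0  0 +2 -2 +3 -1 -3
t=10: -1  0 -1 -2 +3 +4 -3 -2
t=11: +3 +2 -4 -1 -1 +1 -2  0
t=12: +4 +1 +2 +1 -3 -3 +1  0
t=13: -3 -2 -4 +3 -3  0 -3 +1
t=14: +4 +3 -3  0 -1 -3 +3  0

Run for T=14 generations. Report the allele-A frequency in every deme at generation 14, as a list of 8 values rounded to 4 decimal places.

t=0: k=[68 68 68 68 0 0 0 0]
t=1: x=[68.0000 68.0000 68.0000 60.1800 7.8200 0.0000 0.0000 0.0000] k=[68 68 68 56 12 0 0 0]
t=2: x=[68.0000 68.0000 66.6200 52.3200 15.6800 1.3800 0.0000 0.0000] k=[68 68 66 54 20 0 0 0]
t=3: x=[68.0000 67.7700 64.8500 51.4700 21.6100 2.3000 0.0000 0.0000] k=[68 68 61 51 20 0 0 0]
t=4: x=[68.0000 67.1950 60.6550 48.5850 21.2650 2.3000 0.0000 0.0000] k=[68 68 58 49 21 6 0 0]
t=5: x=[68.0000 66.8500 58.1150 46.8150 22.4950 7.0350 0.6900 0.0000] k=[68 67 62 46 18 3 1 0]
t=6: x=[67.8850 66.5400 60.7350 44.6200 19.4950 4.4950 1.1150 0.1150] k=[65 67 60 41 19 4 3 0]
t=7: x=[65.2300 65.9650 58.6200 40.6550 19.8050 5.6100 2.7700 0.3450] k=[68 67 57 44 22 2 7 4]
t=8: x=[67.8850 65.9650 56.6550 42.9650 22.2300 4.8750 6.0800 4.3450] k=[68 68 60 46 24 4 10 1]
t=9: x=[68.0000 67.0800 59.3100 45.0800 24.2300 6.9900 8.2750 2.0350] k=[68 67 59 47 22 10 7 0]
t=10: x=[67.8850 66.1950 58.5400 45.5050 23.4950 11.0350 6.5400 0.8050] k=[67 66 58 44 26 15 4 0]
t=11: x=[66.8850 65.1950 57.3100 43.5400 26.8050 15.0000 4.8050 0.4600] k=[68 67 53 43 26 16 3 0]
t=12: x=[67.8850 65.5050 53.4600 42.1950 26.8050 15.6550 4.1500 0.3450] k=[68 67 55 43 24 13 5 0]
t=13: x=[67.8850 65.7350 55.0000 42.1950 24.9200 13.3450 5.3450 0.5750] k=[65 64 51 45 22 13 2 2]
t=14: x=[64.8850 62.6200 51.8050 43.0450 23.6100 12.7700 3.2650 2.0000] k=[68 66 49 43 23 10 6 2]

[1.0000, 0.9706, 0.7206, 0.6324, 0.3382, 0.1471, 0.0882, 0.0294]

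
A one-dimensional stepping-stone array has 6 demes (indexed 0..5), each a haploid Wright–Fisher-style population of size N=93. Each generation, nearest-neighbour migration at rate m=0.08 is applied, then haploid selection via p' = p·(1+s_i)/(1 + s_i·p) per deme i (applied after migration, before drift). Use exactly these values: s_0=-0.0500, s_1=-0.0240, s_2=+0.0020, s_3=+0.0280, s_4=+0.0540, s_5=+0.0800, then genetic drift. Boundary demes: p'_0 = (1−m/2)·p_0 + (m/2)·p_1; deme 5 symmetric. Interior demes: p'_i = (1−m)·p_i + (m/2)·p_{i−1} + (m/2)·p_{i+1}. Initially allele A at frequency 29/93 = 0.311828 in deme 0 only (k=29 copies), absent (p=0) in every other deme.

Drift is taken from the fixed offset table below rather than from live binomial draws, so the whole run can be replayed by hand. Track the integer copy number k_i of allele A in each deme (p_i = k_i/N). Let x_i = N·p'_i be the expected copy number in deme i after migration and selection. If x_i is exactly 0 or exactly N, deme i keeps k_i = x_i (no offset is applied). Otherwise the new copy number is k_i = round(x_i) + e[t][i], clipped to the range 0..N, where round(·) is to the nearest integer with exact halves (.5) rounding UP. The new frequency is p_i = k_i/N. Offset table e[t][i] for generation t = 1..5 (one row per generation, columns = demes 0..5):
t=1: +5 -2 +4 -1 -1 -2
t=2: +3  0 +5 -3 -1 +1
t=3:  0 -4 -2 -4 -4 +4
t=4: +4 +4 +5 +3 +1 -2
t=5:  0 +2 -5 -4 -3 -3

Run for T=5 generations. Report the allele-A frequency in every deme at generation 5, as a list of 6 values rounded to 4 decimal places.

t=0: k=[29 0 0 0 0 0]
t=1: x=[26.8499 1.1325 0.0000 0.0000 0.0000 0.0000] k=[32 0 0 0 0 0]
t=2: x=[29.6741 1.2497 0.0000 0.0000 0.0000 0.0000] k=[33 1 0 0 0 0]
t=3: x=[30.6568 2.1875 0.0401 0.0000 0.0000 0.0000] k=[31 0 0 0 0 0]
t=4: x=[28.7317 1.2106 0.0000 0.0000 0.0000 0.0000] k=[33 5 0 0 0 0]
t=5: x=[30.8141 5.7868 0.2004 0.0000 0.0000 0.0000] k=[31 8 0 0 0 0]

[0.3333, 0.0860, 0.0000, 0.0000, 0.0000, 0.0000]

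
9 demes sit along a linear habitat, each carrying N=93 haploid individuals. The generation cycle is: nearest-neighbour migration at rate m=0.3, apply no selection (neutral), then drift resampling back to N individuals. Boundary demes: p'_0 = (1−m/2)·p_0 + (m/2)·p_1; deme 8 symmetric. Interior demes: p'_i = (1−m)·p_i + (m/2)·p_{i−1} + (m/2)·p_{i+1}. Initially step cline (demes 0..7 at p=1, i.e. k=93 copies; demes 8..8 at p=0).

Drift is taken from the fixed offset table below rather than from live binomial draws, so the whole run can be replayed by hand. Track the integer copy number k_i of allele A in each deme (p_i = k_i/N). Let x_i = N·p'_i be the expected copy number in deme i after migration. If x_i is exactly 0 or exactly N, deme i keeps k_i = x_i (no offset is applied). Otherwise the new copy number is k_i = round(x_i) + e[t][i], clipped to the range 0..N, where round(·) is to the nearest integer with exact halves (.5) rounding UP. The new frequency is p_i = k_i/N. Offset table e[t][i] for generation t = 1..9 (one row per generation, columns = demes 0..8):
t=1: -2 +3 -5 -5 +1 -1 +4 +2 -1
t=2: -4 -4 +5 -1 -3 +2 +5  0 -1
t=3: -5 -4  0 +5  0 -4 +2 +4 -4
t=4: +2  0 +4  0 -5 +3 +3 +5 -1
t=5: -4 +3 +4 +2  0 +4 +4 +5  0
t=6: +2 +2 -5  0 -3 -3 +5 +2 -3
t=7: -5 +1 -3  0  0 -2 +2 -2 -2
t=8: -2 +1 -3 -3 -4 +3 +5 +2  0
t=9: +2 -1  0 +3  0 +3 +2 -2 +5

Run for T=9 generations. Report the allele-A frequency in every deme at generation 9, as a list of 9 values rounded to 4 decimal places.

t=0: k=[93 93 93 93 93 93 93 93 0]
t=1: x=[93.0000 93.0000 93.0000 93.0000 93.0000 93.0000 93.0000 79.0500 13.9500] k=[93 93 93 93 93 93 93 81 13]
t=2: x=[93.0000 93.0000 93.0000 93.0000 93.0000 93.0000 91.2000 72.6000 23.2000] k=[93 93 93 93 93 93 93 73 22]
t=3: x=[93.0000 93.0000 93.0000 93.0000 93.0000 93.0000 90.0000 68.3500 29.6500] k=[93 93 93 93 93 93 92 72 26]
t=4: x=[93.0000 93.0000 93.0000 93.0000 93.0000 92.8500 89.1500 68.1000 32.9000] k=[93 93 93 93 93 93 92 73 32]
t=5: x=[93.0000 93.0000 93.0000 93.0000 93.0000 92.8500 89.3000 69.7000 38.1500] k=[93 93 93 93 93 93 93 75 38]
t=6: x=[93.0000 93.0000 93.0000 93.0000 93.0000 93.0000 90.3000 72.1500 43.5500] k=[93 93 93 93 93 93 93 74 41]
t=7: x=[93.0000 93.0000 93.0000 93.0000 93.0000 93.0000 90.1500 71.9000 45.9500] k=[93 93 93 93 93 93 92 70 44]
t=8: x=[93.0000 93.0000 93.0000 93.0000 93.0000 92.8500 88.8500 69.4000 47.9000] k=[93 93 93 93 93 93 93 71 48]
t=9: x=[93.0000 93.0000 93.0000 93.0000 93.0000 93.0000 89.7000 70.8500 51.4500] k=[93 93 93 93 93 93 92 69 56]

[1.0000, 1.0000, 1.0000, 1.0000, 1.0000, 1.0000, 0.9892, 0.7419, 0.6022]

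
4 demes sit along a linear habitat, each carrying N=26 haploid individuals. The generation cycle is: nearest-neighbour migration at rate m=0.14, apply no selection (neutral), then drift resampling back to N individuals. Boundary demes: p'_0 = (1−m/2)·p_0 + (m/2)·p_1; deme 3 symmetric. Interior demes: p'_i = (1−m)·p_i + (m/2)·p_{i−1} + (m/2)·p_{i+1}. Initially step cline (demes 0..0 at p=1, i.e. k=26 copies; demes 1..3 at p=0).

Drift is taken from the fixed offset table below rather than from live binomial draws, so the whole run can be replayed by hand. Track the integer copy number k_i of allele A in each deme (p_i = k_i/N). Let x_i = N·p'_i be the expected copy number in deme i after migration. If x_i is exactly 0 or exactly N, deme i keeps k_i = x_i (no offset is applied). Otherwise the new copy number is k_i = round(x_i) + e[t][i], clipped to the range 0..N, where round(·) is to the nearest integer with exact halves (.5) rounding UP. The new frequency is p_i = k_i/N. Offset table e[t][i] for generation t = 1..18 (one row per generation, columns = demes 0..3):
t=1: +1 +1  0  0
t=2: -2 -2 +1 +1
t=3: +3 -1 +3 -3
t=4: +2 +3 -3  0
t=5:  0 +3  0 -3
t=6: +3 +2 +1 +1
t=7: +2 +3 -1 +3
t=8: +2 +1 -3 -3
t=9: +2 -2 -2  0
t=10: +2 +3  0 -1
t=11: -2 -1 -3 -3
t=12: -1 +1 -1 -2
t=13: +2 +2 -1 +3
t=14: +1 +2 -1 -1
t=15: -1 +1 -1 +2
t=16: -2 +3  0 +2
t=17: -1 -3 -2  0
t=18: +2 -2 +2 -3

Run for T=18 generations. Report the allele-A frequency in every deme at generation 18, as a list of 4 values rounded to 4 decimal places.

[0.8846, 0.5000, 0.1154, 0.0000]

t=0: k=[26 0 0 0]
t=1: x=[24.1800 1.8200 0.0000 0.0000] k=[25 3 0 0]
t=2: x=[23.4600 4.3300 0.2100 0.0000] k=[21 2 1 0]
t=3: x=[19.6700 3.2600 1.0000 0.0700] k=[23 2 4 0]
t=4: x=[21.5300 3.6100 3.5800 0.2800] k=[24 7 1 0]
t=5: x=[22.8100 7.7700 1.3500 0.0700] k=[23 11 1 0]
t=6: x=[22.1600 11.1400 1.6300 0.0700] k=[25 13 3 1]
t=7: x=[24.1600 13.1400 3.5600 1.1400] k=[26 16 3 4]
t=8: x=[25.3000 15.7900 3.9800 3.9300] k=[26 17 1 1]
t=9: x=[25.3700 16.5100 2.1200 1.0000] k=[26 15 0 1]
t=10: x=[25.2300 14.7200 1.1200 0.9300] k=[26 18 1 0]
t=11: x=[25.4400 17.3700 2.1200 0.0700] k=[23 16 0 0]
t=12: x=[22.5100 15.3700 1.1200 0.0000] k=[22 16 0 0]
t=13: x=[21.5800 15.3000 1.1200 0.0000] k=[24 17 0 0]
t=14: x=[23.5100 16.3000 1.1900 0.0000] k=[25 18 0 0]
t=15: x=[24.5100 17.2300 1.2600 0.0000] k=[24 18 0 0]
t=16: x=[23.5800 17.1600 1.2600 0.0000] k=[22 20 1 0]
t=17: x=[21.8600 18.8100 2.2600 0.0700] k=[21 16 0 0]
t=18: x=[20.6500 15.2300 1.1200 0.0000] k=[23 13 3 0]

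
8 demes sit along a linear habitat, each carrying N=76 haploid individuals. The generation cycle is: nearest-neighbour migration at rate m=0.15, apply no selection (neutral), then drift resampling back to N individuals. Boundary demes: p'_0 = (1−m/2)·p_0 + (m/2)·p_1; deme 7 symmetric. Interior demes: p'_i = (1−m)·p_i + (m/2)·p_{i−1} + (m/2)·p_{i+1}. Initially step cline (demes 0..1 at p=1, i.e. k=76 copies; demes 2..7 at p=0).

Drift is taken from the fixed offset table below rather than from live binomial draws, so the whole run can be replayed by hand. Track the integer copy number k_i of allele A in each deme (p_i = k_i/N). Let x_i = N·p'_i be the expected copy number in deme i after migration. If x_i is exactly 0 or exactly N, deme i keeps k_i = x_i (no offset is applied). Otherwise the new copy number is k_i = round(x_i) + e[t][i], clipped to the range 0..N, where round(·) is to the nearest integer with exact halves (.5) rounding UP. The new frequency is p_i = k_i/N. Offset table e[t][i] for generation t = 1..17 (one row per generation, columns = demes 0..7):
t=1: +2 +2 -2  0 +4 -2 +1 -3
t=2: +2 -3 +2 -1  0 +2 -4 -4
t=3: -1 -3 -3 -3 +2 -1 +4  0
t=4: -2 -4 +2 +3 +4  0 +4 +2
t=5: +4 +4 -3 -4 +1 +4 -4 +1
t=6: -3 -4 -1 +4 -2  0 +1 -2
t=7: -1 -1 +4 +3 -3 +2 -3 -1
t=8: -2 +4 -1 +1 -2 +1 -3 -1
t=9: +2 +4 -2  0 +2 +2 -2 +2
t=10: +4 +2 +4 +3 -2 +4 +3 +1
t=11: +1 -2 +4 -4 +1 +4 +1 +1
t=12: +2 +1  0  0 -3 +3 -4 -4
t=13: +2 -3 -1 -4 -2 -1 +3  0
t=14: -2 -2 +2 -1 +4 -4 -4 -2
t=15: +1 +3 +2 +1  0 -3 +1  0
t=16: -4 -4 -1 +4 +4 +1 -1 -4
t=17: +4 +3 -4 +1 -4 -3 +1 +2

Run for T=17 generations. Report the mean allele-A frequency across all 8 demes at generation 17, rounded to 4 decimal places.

t=0: k=[76 76 0 0 0 0 0 0]
t=1: x=[76.0000 70.3000 5.7000 0.0000 0.0000 0.0000 0.0000 0.0000] k=[76 72 4 0 0 0 0 0]
t=2: x=[75.7000 67.2000 8.8000 0.3000 0.0000 0.0000 0.0000 0.0000] k=[76 64 11 0 0 0 0 0]
t=3: x=[75.1000 60.9250 14.1500 0.8250 0.0000 0.0000 0.0000 0.0000] k=[74 58 11 0 0 0 0 0]
t=4: x=[72.8000 55.6750 13.7000 0.8250 0.0000 0.0000 0.0000 0.0000] k=[71 52 16 4 0 0 0 0]
t=5: x=[69.5750 50.7250 17.8000 4.6000 0.3000 0.0000 0.0000 0.0000] k=[74 55 15 1 1 0 0 0]
t=6: x=[72.5750 53.4250 16.9500 2.0500 0.9250 0.0750 0.0000 0.0000] k=[70 49 16 6 0 0 0 0]
t=7: x=[68.4250 48.1000 17.7250 6.3000 0.4500 0.0000 0.0000 0.0000] k=[67 47 22 9 0 0 0 0]
t=8: x=[65.5000 46.6250 22.9000 9.3000 0.6750 0.0000 0.0000 0.0000] k=[64 51 22 10 0 0 0 0]
t=9: x=[63.0250 49.8000 23.2750 10.1500 0.7500 0.0000 0.0000 0.0000] k=[65 54 21 10 3 0 0 0]
t=10: x=[64.1750 52.3500 22.6500 10.3000 3.3000 0.2250 0.0000 0.0000] k=[68 54 27 13 1 4 0 0]
t=11: x=[66.9500 53.0250 27.9750 13.1500 2.1250 3.4750 0.3000 0.0000] k=[68 51 32 9 3 7 1 0]
t=12: x=[66.7250 50.8500 31.7000 10.2750 3.7500 6.2500 1.3750 0.0750] k=[69 52 32 10 1 9 0 0]
t=13: x=[67.7250 51.7750 31.8500 10.9750 2.2750 7.7250 0.6750 0.0000] k=[70 49 31 7 0 7 4 0]
t=14: x=[68.4250 49.2250 30.5500 8.2750 1.0500 6.2500 3.9250 0.3000] k=[66 47 33 7 5 2 0 0]
t=15: x=[64.5750 47.3750 32.1000 8.8000 4.9250 2.0750 0.1500 0.0000] k=[66 50 34 10 5 0 1 0]
t=16: x=[64.8000 50.0000 33.4000 11.4250 5.0000 0.4500 0.8500 0.0750] k=[61 46 32 15 9 1 0 0]
t=17: x=[59.8750 46.0750 31.7750 15.8250 8.8500 1.5250 0.0750 0.0000] k=[64 49 28 17 5 0 1 0]

0.2697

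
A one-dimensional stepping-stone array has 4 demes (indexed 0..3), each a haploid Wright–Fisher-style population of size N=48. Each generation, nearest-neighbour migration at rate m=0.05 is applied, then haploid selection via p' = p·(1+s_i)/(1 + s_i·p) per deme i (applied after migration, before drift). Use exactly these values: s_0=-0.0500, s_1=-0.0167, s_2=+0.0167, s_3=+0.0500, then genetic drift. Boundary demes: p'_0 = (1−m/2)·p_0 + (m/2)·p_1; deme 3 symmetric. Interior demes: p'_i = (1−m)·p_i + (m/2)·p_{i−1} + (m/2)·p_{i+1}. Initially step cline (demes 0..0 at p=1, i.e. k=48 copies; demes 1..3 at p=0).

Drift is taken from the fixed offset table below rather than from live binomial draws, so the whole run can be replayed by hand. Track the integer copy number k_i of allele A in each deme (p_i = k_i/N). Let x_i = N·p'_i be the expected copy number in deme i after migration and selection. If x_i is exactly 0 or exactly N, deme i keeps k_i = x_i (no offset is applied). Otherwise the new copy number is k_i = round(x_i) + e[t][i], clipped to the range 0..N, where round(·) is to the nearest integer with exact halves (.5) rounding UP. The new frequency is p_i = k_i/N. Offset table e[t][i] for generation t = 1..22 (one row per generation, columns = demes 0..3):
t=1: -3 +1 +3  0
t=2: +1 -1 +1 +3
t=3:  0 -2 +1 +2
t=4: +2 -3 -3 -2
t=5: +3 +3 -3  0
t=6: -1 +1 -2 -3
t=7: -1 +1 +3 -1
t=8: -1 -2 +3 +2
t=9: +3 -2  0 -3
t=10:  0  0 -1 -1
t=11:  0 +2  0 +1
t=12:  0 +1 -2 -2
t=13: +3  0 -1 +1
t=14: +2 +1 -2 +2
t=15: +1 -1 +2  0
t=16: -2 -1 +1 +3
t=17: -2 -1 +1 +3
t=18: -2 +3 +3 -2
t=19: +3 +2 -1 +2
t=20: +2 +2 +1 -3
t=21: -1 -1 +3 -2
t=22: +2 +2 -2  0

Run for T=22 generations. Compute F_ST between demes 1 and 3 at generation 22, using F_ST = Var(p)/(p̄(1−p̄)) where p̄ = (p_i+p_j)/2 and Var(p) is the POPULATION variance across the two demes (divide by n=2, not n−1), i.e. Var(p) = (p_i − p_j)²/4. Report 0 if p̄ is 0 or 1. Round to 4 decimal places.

t=0: k=[48 0 0 0]
t=1: x=[46.7385 1.1805 0.0000 0.0000] k=[44 2 0 0]
t=2: x=[42.7135 2.9530 0.0508 0.0000] k=[44 2 1 0]
t=3: x=[42.7135 2.9776 1.0163 0.0262] k=[43 1 2 2]
t=4: x=[41.6735 2.0418 2.0066 2.0956] k=[44 0 0 0]
t=5: x=[42.6614 1.0820 0.0000 0.0000] k=[46 4 0 0]
t=6: x=[44.8002 4.8757 0.1017 0.0000] k=[44 6 0 0]
t=7: x=[42.8176 6.7023 0.1525 0.0000] k=[42 8 3 0]
t=8: x=[40.8432 8.6054 3.0976 0.0787] k=[40 7 6 2]
t=9: x=[38.7996 7.6906 6.0116 2.2002] k=[42 6 6 0]
t=10: x=[40.7914 6.8011 5.9356 0.1575] k=[41 7 5 0]
t=11: x=[39.8074 7.6906 4.9987 0.1312] k=[40 10 5 1]
t=12: x=[38.8770 10.4863 5.1000 1.1537] k=[39 11 3 0]
t=13: x=[37.8969 11.3534 3.1737 0.0787] k=[41 11 2 1]
t=14: x=[39.9108 11.3782 2.2350 1.0751] k=[42 12 0 3]
t=15: x=[40.9469 12.2953 0.3812 3.0619] k=[42 11 2 3]
t=16: x=[40.9210 11.4029 2.2858 3.1141] k=[39 10 3 6]
t=17: x=[37.8712 10.4120 3.3005 6.1831] k=[36 9 4 9]
t=18: x=[34.8408 9.4218 4.3146 9.2334] k=[33 12 7 7]
t=19: x=[31.9314 12.2458 7.2261 7.2968] k=[35 14 6 9]
t=20: x=[33.9712 14.1563 6.3659 9.2849] k=[36 16 7 6]
t=21: x=[35.0200 16.0943 7.3019 6.2868] k=[34 15 10 4]
t=22: x=[33.0012 15.1747 10.1065 4.3387] k=[35 17 8 4]

0.1073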